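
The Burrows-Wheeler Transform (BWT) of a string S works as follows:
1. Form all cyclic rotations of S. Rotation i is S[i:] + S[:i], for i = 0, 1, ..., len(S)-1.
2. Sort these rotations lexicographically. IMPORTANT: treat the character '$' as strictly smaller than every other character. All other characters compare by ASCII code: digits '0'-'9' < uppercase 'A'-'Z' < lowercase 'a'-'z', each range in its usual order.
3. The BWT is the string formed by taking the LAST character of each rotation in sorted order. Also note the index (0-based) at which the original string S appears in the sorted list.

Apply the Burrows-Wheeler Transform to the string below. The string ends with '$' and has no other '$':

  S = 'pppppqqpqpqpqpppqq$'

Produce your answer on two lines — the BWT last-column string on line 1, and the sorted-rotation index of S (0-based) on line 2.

Answer: q$pqpppqqqppqpppqpp
1

Derivation:
All 19 rotations (rotation i = S[i:]+S[:i]):
  rot[0] = pppppqqpqpqpqpppqq$
  rot[1] = ppppqqpqpqpqpppqq$p
  rot[2] = pppqqpqpqpqpppqq$pp
  rot[3] = ppqqpqpqpqpppqq$ppp
  rot[4] = pqqpqpqpqpppqq$pppp
  rot[5] = qqpqpqpqpppqq$ppppp
  rot[6] = qpqpqpqpppqq$pppppq
  rot[7] = pqpqpqpppqq$pppppqq
  rot[8] = qpqpqpppqq$pppppqqp
  rot[9] = pqpqpppqq$pppppqqpq
  rot[10] = qpqpppqq$pppppqqpqp
  rot[11] = pqpppqq$pppppqqpqpq
  rot[12] = qpppqq$pppppqqpqpqp
  rot[13] = pppqq$pppppqqpqpqpq
  rot[14] = ppqq$pppppqqpqpqpqp
  rot[15] = pqq$pppppqqpqpqpqpp
  rot[16] = qq$pppppqqpqpqpqppp
  rot[17] = q$pppppqqpqpqpqpppq
  rot[18] = $pppppqqpqpqpqpppqq
Sorted (with $ < everything):
  sorted[0] = $pppppqqpqpqpqpppqq  (last char: 'q')
  sorted[1] = pppppqqpqpqpqpppqq$  (last char: '$')
  sorted[2] = ppppqqpqpqpqpppqq$p  (last char: 'p')
  sorted[3] = pppqq$pppppqqpqpqpq  (last char: 'q')
  sorted[4] = pppqqpqpqpqpppqq$pp  (last char: 'p')
  sorted[5] = ppqq$pppppqqpqpqpqp  (last char: 'p')
  sorted[6] = ppqqpqpqpqpppqq$ppp  (last char: 'p')
  sorted[7] = pqpppqq$pppppqqpqpq  (last char: 'q')
  sorted[8] = pqpqpppqq$pppppqqpq  (last char: 'q')
  sorted[9] = pqpqpqpppqq$pppppqq  (last char: 'q')
  sorted[10] = pqq$pppppqqpqpqpqpp  (last char: 'p')
  sorted[11] = pqqpqpqpqpppqq$pppp  (last char: 'p')
  sorted[12] = q$pppppqqpqpqpqpppq  (last char: 'q')
  sorted[13] = qpppqq$pppppqqpqpqp  (last char: 'p')
  sorted[14] = qpqpppqq$pppppqqpqp  (last char: 'p')
  sorted[15] = qpqpqpppqq$pppppqqp  (last char: 'p')
  sorted[16] = qpqpqpqpppqq$pppppq  (last char: 'q')
  sorted[17] = qq$pppppqqpqpqpqppp  (last char: 'p')
  sorted[18] = qqpqpqpqpppqq$ppppp  (last char: 'p')
Last column: q$pqpppqqqppqpppqpp
Original string S is at sorted index 1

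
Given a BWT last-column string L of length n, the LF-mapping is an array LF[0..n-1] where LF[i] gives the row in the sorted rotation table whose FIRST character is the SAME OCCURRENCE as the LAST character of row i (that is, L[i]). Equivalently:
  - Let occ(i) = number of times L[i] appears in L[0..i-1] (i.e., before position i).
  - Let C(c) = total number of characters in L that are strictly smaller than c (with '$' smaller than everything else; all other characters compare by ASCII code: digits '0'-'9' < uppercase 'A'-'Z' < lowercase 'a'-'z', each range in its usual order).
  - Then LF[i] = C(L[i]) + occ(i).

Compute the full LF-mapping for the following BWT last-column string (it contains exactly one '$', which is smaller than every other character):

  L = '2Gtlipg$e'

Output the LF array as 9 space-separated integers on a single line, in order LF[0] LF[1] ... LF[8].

Answer: 1 2 8 6 5 7 4 0 3

Derivation:
Char counts: '$':1, '2':1, 'G':1, 'e':1, 'g':1, 'i':1, 'l':1, 'p':1, 't':1
C (first-col start): C('$')=0, C('2')=1, C('G')=2, C('e')=3, C('g')=4, C('i')=5, C('l')=6, C('p')=7, C('t')=8
L[0]='2': occ=0, LF[0]=C('2')+0=1+0=1
L[1]='G': occ=0, LF[1]=C('G')+0=2+0=2
L[2]='t': occ=0, LF[2]=C('t')+0=8+0=8
L[3]='l': occ=0, LF[3]=C('l')+0=6+0=6
L[4]='i': occ=0, LF[4]=C('i')+0=5+0=5
L[5]='p': occ=0, LF[5]=C('p')+0=7+0=7
L[6]='g': occ=0, LF[6]=C('g')+0=4+0=4
L[7]='$': occ=0, LF[7]=C('$')+0=0+0=0
L[8]='e': occ=0, LF[8]=C('e')+0=3+0=3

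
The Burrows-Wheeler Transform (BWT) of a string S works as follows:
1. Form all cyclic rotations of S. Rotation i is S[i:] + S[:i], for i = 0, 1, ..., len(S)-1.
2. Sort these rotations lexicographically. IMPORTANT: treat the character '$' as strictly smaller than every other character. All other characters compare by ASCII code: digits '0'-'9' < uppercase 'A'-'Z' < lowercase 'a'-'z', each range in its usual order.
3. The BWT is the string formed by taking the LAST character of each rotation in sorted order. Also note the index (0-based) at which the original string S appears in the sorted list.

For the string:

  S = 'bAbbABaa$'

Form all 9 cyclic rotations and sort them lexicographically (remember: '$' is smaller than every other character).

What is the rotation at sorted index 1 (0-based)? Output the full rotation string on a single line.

Answer: ABaa$bAbb

Derivation:
All 9 rotations (rotation i = S[i:]+S[:i]):
  rot[0] = bAbbABaa$
  rot[1] = AbbABaa$b
  rot[2] = bbABaa$bA
  rot[3] = bABaa$bAb
  rot[4] = ABaa$bAbb
  rot[5] = Baa$bAbbA
  rot[6] = aa$bAbbAB
  rot[7] = a$bAbbABa
  rot[8] = $bAbbABaa
Sorted (with $ < everything):
  sorted[0] = $bAbbABaa
  sorted[1] = ABaa$bAbb
  sorted[2] = AbbABaa$b
  sorted[3] = Baa$bAbbA
  sorted[4] = a$bAbbABa
  sorted[5] = aa$bAbbAB
  sorted[6] = bABaa$bAb
  sorted[7] = bAbbABaa$
  sorted[8] = bbABaa$bA
sorted[1] = ABaa$bAbb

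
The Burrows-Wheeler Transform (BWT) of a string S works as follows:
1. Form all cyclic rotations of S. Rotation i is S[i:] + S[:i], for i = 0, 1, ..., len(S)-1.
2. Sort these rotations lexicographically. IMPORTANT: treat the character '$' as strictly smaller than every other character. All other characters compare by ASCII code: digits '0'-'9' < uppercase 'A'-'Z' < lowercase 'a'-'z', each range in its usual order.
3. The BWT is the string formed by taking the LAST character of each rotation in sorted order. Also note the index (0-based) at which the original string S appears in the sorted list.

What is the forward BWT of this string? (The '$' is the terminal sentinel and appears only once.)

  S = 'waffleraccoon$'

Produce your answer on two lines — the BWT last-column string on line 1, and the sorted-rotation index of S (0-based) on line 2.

Answer: nrwaclaffooce$
13

Derivation:
All 14 rotations (rotation i = S[i:]+S[:i]):
  rot[0] = waffleraccoon$
  rot[1] = affleraccoon$w
  rot[2] = ffleraccoon$wa
  rot[3] = fleraccoon$waf
  rot[4] = leraccoon$waff
  rot[5] = eraccoon$waffl
  rot[6] = raccoon$waffle
  rot[7] = accoon$waffler
  rot[8] = ccoon$wafflera
  rot[9] = coon$wafflerac
  rot[10] = oon$waffleracc
  rot[11] = on$waffleracco
  rot[12] = n$waffleraccoo
  rot[13] = $waffleraccoon
Sorted (with $ < everything):
  sorted[0] = $waffleraccoon  (last char: 'n')
  sorted[1] = accoon$waffler  (last char: 'r')
  sorted[2] = affleraccoon$w  (last char: 'w')
  sorted[3] = ccoon$wafflera  (last char: 'a')
  sorted[4] = coon$wafflerac  (last char: 'c')
  sorted[5] = eraccoon$waffl  (last char: 'l')
  sorted[6] = ffleraccoon$wa  (last char: 'a')
  sorted[7] = fleraccoon$waf  (last char: 'f')
  sorted[8] = leraccoon$waff  (last char: 'f')
  sorted[9] = n$waffleraccoo  (last char: 'o')
  sorted[10] = on$waffleracco  (last char: 'o')
  sorted[11] = oon$waffleracc  (last char: 'c')
  sorted[12] = raccoon$waffle  (last char: 'e')
  sorted[13] = waffleraccoon$  (last char: '$')
Last column: nrwaclaffooce$
Original string S is at sorted index 13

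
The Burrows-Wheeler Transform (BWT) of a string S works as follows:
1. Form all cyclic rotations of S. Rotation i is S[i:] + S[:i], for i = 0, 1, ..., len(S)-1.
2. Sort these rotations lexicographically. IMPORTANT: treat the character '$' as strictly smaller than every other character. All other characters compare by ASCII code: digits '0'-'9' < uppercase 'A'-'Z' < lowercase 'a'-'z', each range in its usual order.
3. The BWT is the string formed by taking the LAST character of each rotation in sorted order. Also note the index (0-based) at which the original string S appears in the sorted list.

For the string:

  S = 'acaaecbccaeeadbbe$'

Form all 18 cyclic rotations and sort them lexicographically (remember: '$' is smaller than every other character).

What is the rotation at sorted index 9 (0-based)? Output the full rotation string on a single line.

Answer: caaecbccaeeadbbe$a

Derivation:
All 18 rotations (rotation i = S[i:]+S[:i]):
  rot[0] = acaaecbccaeeadbbe$
  rot[1] = caaecbccaeeadbbe$a
  rot[2] = aaecbccaeeadbbe$ac
  rot[3] = aecbccaeeadbbe$aca
  rot[4] = ecbccaeeadbbe$acaa
  rot[5] = cbccaeeadbbe$acaae
  rot[6] = bccaeeadbbe$acaaec
  rot[7] = ccaeeadbbe$acaaecb
  rot[8] = caeeadbbe$acaaecbc
  rot[9] = aeeadbbe$acaaecbcc
  rot[10] = eeadbbe$acaaecbcca
  rot[11] = eadbbe$acaaecbccae
  rot[12] = adbbe$acaaecbccaee
  rot[13] = dbbe$acaaecbccaeea
  rot[14] = bbe$acaaecbccaeead
  rot[15] = be$acaaecbccaeeadb
  rot[16] = e$acaaecbccaeeadbb
  rot[17] = $acaaecbccaeeadbbe
Sorted (with $ < everything):
  sorted[0] = $acaaecbccaeeadbbe
  sorted[1] = aaecbccaeeadbbe$ac
  sorted[2] = acaaecbccaeeadbbe$
  sorted[3] = adbbe$acaaecbccaee
  sorted[4] = aecbccaeeadbbe$aca
  sorted[5] = aeeadbbe$acaaecbcc
  sorted[6] = bbe$acaaecbccaeead
  sorted[7] = bccaeeadbbe$acaaec
  sorted[8] = be$acaaecbccaeeadb
  sorted[9] = caaecbccaeeadbbe$a
  sorted[10] = caeeadbbe$acaaecbc
  sorted[11] = cbccaeeadbbe$acaae
  sorted[12] = ccaeeadbbe$acaaecb
  sorted[13] = dbbe$acaaecbccaeea
  sorted[14] = e$acaaecbccaeeadbb
  sorted[15] = eadbbe$acaaecbccae
  sorted[16] = ecbccaeeadbbe$acaa
  sorted[17] = eeadbbe$acaaecbcca
sorted[9] = caaecbccaeeadbbe$a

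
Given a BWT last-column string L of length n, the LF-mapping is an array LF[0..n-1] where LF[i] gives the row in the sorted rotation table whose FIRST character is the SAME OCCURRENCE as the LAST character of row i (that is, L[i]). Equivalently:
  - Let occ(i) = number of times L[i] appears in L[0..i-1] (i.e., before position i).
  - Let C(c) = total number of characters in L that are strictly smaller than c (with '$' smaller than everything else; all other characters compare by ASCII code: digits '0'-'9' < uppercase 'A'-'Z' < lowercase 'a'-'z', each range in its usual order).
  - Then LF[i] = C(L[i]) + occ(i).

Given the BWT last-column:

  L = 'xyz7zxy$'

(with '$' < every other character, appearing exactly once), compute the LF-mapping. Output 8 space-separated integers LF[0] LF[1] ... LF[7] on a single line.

Char counts: '$':1, '7':1, 'x':2, 'y':2, 'z':2
C (first-col start): C('$')=0, C('7')=1, C('x')=2, C('y')=4, C('z')=6
L[0]='x': occ=0, LF[0]=C('x')+0=2+0=2
L[1]='y': occ=0, LF[1]=C('y')+0=4+0=4
L[2]='z': occ=0, LF[2]=C('z')+0=6+0=6
L[3]='7': occ=0, LF[3]=C('7')+0=1+0=1
L[4]='z': occ=1, LF[4]=C('z')+1=6+1=7
L[5]='x': occ=1, LF[5]=C('x')+1=2+1=3
L[6]='y': occ=1, LF[6]=C('y')+1=4+1=5
L[7]='$': occ=0, LF[7]=C('$')+0=0+0=0

Answer: 2 4 6 1 7 3 5 0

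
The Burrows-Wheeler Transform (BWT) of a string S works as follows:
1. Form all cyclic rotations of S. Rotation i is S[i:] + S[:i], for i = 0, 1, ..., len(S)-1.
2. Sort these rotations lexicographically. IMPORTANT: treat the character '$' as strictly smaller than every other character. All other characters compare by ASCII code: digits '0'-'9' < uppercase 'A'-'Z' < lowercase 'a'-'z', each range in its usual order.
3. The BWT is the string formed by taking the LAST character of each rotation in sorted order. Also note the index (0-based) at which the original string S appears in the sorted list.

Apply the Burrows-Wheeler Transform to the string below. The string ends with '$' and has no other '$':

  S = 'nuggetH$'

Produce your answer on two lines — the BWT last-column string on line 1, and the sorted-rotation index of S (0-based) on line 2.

Answer: Htggu$en
5

Derivation:
All 8 rotations (rotation i = S[i:]+S[:i]):
  rot[0] = nuggetH$
  rot[1] = uggetH$n
  rot[2] = ggetH$nu
  rot[3] = getH$nug
  rot[4] = etH$nugg
  rot[5] = tH$nugge
  rot[6] = H$nugget
  rot[7] = $nuggetH
Sorted (with $ < everything):
  sorted[0] = $nuggetH  (last char: 'H')
  sorted[1] = H$nugget  (last char: 't')
  sorted[2] = etH$nugg  (last char: 'g')
  sorted[3] = getH$nug  (last char: 'g')
  sorted[4] = ggetH$nu  (last char: 'u')
  sorted[5] = nuggetH$  (last char: '$')
  sorted[6] = tH$nugge  (last char: 'e')
  sorted[7] = uggetH$n  (last char: 'n')
Last column: Htggu$en
Original string S is at sorted index 5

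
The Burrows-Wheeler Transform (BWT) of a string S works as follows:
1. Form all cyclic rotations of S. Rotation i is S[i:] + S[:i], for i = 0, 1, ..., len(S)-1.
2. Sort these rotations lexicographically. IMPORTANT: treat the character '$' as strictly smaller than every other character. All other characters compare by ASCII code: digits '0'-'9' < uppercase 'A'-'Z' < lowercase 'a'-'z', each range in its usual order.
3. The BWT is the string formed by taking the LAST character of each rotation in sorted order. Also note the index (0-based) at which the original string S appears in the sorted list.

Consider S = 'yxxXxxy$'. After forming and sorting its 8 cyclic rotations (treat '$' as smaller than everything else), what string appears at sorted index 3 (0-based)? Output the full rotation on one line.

All 8 rotations (rotation i = S[i:]+S[:i]):
  rot[0] = yxxXxxy$
  rot[1] = xxXxxy$y
  rot[2] = xXxxy$yx
  rot[3] = Xxxy$yxx
  rot[4] = xxy$yxxX
  rot[5] = xy$yxxXx
  rot[6] = y$yxxXxx
  rot[7] = $yxxXxxy
Sorted (with $ < everything):
  sorted[0] = $yxxXxxy
  sorted[1] = Xxxy$yxx
  sorted[2] = xXxxy$yx
  sorted[3] = xxXxxy$y
  sorted[4] = xxy$yxxX
  sorted[5] = xy$yxxXx
  sorted[6] = y$yxxXxx
  sorted[7] = yxxXxxy$
sorted[3] = xxXxxy$y

Answer: xxXxxy$y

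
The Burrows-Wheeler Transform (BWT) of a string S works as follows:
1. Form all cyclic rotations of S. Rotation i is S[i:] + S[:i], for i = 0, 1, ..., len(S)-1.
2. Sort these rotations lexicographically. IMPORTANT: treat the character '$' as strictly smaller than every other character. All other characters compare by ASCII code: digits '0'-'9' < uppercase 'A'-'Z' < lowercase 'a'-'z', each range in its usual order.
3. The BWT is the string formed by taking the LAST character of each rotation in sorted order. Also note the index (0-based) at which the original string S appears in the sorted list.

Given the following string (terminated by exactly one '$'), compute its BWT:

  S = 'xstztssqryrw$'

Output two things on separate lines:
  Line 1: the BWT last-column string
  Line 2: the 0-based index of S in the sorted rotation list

All 13 rotations (rotation i = S[i:]+S[:i]):
  rot[0] = xstztssqryrw$
  rot[1] = stztssqryrw$x
  rot[2] = tztssqryrw$xs
  rot[3] = ztssqryrw$xst
  rot[4] = tssqryrw$xstz
  rot[5] = ssqryrw$xstzt
  rot[6] = sqryrw$xstzts
  rot[7] = qryrw$xstztss
  rot[8] = ryrw$xstztssq
  rot[9] = yrw$xstztssqr
  rot[10] = rw$xstztssqry
  rot[11] = w$xstztssqryr
  rot[12] = $xstztssqryrw
Sorted (with $ < everything):
  sorted[0] = $xstztssqryrw  (last char: 'w')
  sorted[1] = qryrw$xstztss  (last char: 's')
  sorted[2] = rw$xstztssqry  (last char: 'y')
  sorted[3] = ryrw$xstztssq  (last char: 'q')
  sorted[4] = sqryrw$xstzts  (last char: 's')
  sorted[5] = ssqryrw$xstzt  (last char: 't')
  sorted[6] = stztssqryrw$x  (last char: 'x')
  sorted[7] = tssqryrw$xstz  (last char: 'z')
  sorted[8] = tztssqryrw$xs  (last char: 's')
  sorted[9] = w$xstztssqryr  (last char: 'r')
  sorted[10] = xstztssqryrw$  (last char: '$')
  sorted[11] = yrw$xstztssqr  (last char: 'r')
  sorted[12] = ztssqryrw$xst  (last char: 't')
Last column: wsyqstxzsr$rt
Original string S is at sorted index 10

Answer: wsyqstxzsr$rt
10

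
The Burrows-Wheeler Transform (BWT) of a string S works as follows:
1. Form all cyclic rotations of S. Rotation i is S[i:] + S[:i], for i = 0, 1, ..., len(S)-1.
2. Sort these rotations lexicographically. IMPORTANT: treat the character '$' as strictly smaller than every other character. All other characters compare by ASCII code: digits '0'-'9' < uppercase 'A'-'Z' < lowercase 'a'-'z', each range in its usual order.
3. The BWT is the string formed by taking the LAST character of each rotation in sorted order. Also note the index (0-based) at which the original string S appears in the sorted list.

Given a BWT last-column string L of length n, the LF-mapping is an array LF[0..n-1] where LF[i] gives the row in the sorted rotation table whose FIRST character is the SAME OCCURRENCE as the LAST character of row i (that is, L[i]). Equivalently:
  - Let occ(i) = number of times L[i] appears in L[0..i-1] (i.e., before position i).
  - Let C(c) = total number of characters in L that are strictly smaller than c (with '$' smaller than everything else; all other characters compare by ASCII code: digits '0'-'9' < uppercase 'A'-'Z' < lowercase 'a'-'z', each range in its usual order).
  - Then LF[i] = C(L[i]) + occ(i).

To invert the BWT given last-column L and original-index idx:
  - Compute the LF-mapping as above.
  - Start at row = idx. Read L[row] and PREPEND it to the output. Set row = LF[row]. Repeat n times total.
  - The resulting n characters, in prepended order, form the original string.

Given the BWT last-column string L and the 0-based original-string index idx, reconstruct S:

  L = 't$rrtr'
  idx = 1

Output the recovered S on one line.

LF mapping: 4 0 1 2 5 3
Walk LF starting at row 1, prepending L[row]:
  step 1: row=1, L[1]='$', prepend. Next row=LF[1]=0
  step 2: row=0, L[0]='t', prepend. Next row=LF[0]=4
  step 3: row=4, L[4]='t', prepend. Next row=LF[4]=5
  step 4: row=5, L[5]='r', prepend. Next row=LF[5]=3
  step 5: row=3, L[3]='r', prepend. Next row=LF[3]=2
  step 6: row=2, L[2]='r', prepend. Next row=LF[2]=1
Reversed output: rrrtt$

Answer: rrrtt$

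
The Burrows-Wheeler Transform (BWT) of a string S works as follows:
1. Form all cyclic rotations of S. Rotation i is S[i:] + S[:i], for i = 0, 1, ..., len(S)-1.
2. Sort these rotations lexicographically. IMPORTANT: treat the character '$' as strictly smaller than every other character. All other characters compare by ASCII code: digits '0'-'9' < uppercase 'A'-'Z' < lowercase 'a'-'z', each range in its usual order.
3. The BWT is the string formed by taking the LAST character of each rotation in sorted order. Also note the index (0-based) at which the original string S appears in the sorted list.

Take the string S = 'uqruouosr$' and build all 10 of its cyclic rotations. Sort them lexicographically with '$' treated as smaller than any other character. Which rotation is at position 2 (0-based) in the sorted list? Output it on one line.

All 10 rotations (rotation i = S[i:]+S[:i]):
  rot[0] = uqruouosr$
  rot[1] = qruouosr$u
  rot[2] = ruouosr$uq
  rot[3] = uouosr$uqr
  rot[4] = ouosr$uqru
  rot[5] = uosr$uqruo
  rot[6] = osr$uqruou
  rot[7] = sr$uqruouo
  rot[8] = r$uqruouos
  rot[9] = $uqruouosr
Sorted (with $ < everything):
  sorted[0] = $uqruouosr
  sorted[1] = osr$uqruou
  sorted[2] = ouosr$uqru
  sorted[3] = qruouosr$u
  sorted[4] = r$uqruouos
  sorted[5] = ruouosr$uq
  sorted[6] = sr$uqruouo
  sorted[7] = uosr$uqruo
  sorted[8] = uouosr$uqr
  sorted[9] = uqruouosr$
sorted[2] = ouosr$uqru

Answer: ouosr$uqru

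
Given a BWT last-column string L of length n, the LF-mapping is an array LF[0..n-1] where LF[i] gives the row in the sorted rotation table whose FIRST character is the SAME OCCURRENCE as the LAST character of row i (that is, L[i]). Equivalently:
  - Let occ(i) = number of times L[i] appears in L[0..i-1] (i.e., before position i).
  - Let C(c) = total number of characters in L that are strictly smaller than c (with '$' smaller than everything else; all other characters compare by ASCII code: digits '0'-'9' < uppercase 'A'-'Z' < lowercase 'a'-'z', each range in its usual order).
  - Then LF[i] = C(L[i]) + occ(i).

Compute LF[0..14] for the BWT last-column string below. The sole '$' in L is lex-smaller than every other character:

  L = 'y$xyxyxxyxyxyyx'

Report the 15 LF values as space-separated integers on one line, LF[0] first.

Char counts: '$':1, 'x':7, 'y':7
C (first-col start): C('$')=0, C('x')=1, C('y')=8
L[0]='y': occ=0, LF[0]=C('y')+0=8+0=8
L[1]='$': occ=0, LF[1]=C('$')+0=0+0=0
L[2]='x': occ=0, LF[2]=C('x')+0=1+0=1
L[3]='y': occ=1, LF[3]=C('y')+1=8+1=9
L[4]='x': occ=1, LF[4]=C('x')+1=1+1=2
L[5]='y': occ=2, LF[5]=C('y')+2=8+2=10
L[6]='x': occ=2, LF[6]=C('x')+2=1+2=3
L[7]='x': occ=3, LF[7]=C('x')+3=1+3=4
L[8]='y': occ=3, LF[8]=C('y')+3=8+3=11
L[9]='x': occ=4, LF[9]=C('x')+4=1+4=5
L[10]='y': occ=4, LF[10]=C('y')+4=8+4=12
L[11]='x': occ=5, LF[11]=C('x')+5=1+5=6
L[12]='y': occ=5, LF[12]=C('y')+5=8+5=13
L[13]='y': occ=6, LF[13]=C('y')+6=8+6=14
L[14]='x': occ=6, LF[14]=C('x')+6=1+6=7

Answer: 8 0 1 9 2 10 3 4 11 5 12 6 13 14 7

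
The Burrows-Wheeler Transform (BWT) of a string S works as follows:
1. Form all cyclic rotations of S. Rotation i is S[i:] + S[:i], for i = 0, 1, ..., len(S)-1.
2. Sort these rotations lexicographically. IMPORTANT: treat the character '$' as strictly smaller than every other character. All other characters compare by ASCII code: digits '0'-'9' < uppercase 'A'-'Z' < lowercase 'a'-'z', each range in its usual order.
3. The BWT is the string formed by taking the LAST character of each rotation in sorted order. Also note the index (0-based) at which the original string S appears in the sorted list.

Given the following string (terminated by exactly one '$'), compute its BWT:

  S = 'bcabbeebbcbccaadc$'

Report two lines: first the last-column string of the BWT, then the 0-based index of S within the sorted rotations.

Answer: cccaea$bcbdcbbbaeb
6

Derivation:
All 18 rotations (rotation i = S[i:]+S[:i]):
  rot[0] = bcabbeebbcbccaadc$
  rot[1] = cabbeebbcbccaadc$b
  rot[2] = abbeebbcbccaadc$bc
  rot[3] = bbeebbcbccaadc$bca
  rot[4] = beebbcbccaadc$bcab
  rot[5] = eebbcbccaadc$bcabb
  rot[6] = ebbcbccaadc$bcabbe
  rot[7] = bbcbccaadc$bcabbee
  rot[8] = bcbccaadc$bcabbeeb
  rot[9] = cbccaadc$bcabbeebb
  rot[10] = bccaadc$bcabbeebbc
  rot[11] = ccaadc$bcabbeebbcb
  rot[12] = caadc$bcabbeebbcbc
  rot[13] = aadc$bcabbeebbcbcc
  rot[14] = adc$bcabbeebbcbcca
  rot[15] = dc$bcabbeebbcbccaa
  rot[16] = c$bcabbeebbcbccaad
  rot[17] = $bcabbeebbcbccaadc
Sorted (with $ < everything):
  sorted[0] = $bcabbeebbcbccaadc  (last char: 'c')
  sorted[1] = aadc$bcabbeebbcbcc  (last char: 'c')
  sorted[2] = abbeebbcbccaadc$bc  (last char: 'c')
  sorted[3] = adc$bcabbeebbcbcca  (last char: 'a')
  sorted[4] = bbcbccaadc$bcabbee  (last char: 'e')
  sorted[5] = bbeebbcbccaadc$bca  (last char: 'a')
  sorted[6] = bcabbeebbcbccaadc$  (last char: '$')
  sorted[7] = bcbccaadc$bcabbeeb  (last char: 'b')
  sorted[8] = bccaadc$bcabbeebbc  (last char: 'c')
  sorted[9] = beebbcbccaadc$bcab  (last char: 'b')
  sorted[10] = c$bcabbeebbcbccaad  (last char: 'd')
  sorted[11] = caadc$bcabbeebbcbc  (last char: 'c')
  sorted[12] = cabbeebbcbccaadc$b  (last char: 'b')
  sorted[13] = cbccaadc$bcabbeebb  (last char: 'b')
  sorted[14] = ccaadc$bcabbeebbcb  (last char: 'b')
  sorted[15] = dc$bcabbeebbcbccaa  (last char: 'a')
  sorted[16] = ebbcbccaadc$bcabbe  (last char: 'e')
  sorted[17] = eebbcbccaadc$bcabb  (last char: 'b')
Last column: cccaea$bcbdcbbbaeb
Original string S is at sorted index 6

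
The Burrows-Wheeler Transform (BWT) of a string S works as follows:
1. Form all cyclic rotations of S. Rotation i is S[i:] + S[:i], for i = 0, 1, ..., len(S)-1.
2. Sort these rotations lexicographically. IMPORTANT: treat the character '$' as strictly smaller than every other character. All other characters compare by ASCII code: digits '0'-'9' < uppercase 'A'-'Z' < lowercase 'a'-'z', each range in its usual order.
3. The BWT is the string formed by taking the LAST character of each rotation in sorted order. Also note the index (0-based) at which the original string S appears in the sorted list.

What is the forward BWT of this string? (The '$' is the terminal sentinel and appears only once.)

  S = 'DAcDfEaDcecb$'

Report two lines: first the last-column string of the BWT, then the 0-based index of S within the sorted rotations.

All 13 rotations (rotation i = S[i:]+S[:i]):
  rot[0] = DAcDfEaDcecb$
  rot[1] = AcDfEaDcecb$D
  rot[2] = cDfEaDcecb$DA
  rot[3] = DfEaDcecb$DAc
  rot[4] = fEaDcecb$DAcD
  rot[5] = EaDcecb$DAcDf
  rot[6] = aDcecb$DAcDfE
  rot[7] = Dcecb$DAcDfEa
  rot[8] = cecb$DAcDfEaD
  rot[9] = ecb$DAcDfEaDc
  rot[10] = cb$DAcDfEaDce
  rot[11] = b$DAcDfEaDcec
  rot[12] = $DAcDfEaDcecb
Sorted (with $ < everything):
  sorted[0] = $DAcDfEaDcecb  (last char: 'b')
  sorted[1] = AcDfEaDcecb$D  (last char: 'D')
  sorted[2] = DAcDfEaDcecb$  (last char: '$')
  sorted[3] = Dcecb$DAcDfEa  (last char: 'a')
  sorted[4] = DfEaDcecb$DAc  (last char: 'c')
  sorted[5] = EaDcecb$DAcDf  (last char: 'f')
  sorted[6] = aDcecb$DAcDfE  (last char: 'E')
  sorted[7] = b$DAcDfEaDcec  (last char: 'c')
  sorted[8] = cDfEaDcecb$DA  (last char: 'A')
  sorted[9] = cb$DAcDfEaDce  (last char: 'e')
  sorted[10] = cecb$DAcDfEaD  (last char: 'D')
  sorted[11] = ecb$DAcDfEaDc  (last char: 'c')
  sorted[12] = fEaDcecb$DAcD  (last char: 'D')
Last column: bD$acfEcAeDcD
Original string S is at sorted index 2

Answer: bD$acfEcAeDcD
2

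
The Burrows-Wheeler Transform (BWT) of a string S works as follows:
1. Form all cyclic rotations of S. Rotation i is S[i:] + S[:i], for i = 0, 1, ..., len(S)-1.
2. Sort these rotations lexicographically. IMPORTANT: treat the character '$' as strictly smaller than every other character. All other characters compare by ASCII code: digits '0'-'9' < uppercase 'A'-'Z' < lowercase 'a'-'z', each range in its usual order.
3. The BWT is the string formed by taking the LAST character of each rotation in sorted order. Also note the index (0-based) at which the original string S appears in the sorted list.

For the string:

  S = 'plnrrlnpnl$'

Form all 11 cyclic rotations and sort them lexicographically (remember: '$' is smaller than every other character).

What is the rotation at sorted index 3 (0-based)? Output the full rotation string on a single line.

Answer: lnrrlnpnl$p

Derivation:
All 11 rotations (rotation i = S[i:]+S[:i]):
  rot[0] = plnrrlnpnl$
  rot[1] = lnrrlnpnl$p
  rot[2] = nrrlnpnl$pl
  rot[3] = rrlnpnl$pln
  rot[4] = rlnpnl$plnr
  rot[5] = lnpnl$plnrr
  rot[6] = npnl$plnrrl
  rot[7] = pnl$plnrrln
  rot[8] = nl$plnrrlnp
  rot[9] = l$plnrrlnpn
  rot[10] = $plnrrlnpnl
Sorted (with $ < everything):
  sorted[0] = $plnrrlnpnl
  sorted[1] = l$plnrrlnpn
  sorted[2] = lnpnl$plnrr
  sorted[3] = lnrrlnpnl$p
  sorted[4] = nl$plnrrlnp
  sorted[5] = npnl$plnrrl
  sorted[6] = nrrlnpnl$pl
  sorted[7] = plnrrlnpnl$
  sorted[8] = pnl$plnrrln
  sorted[9] = rlnpnl$plnr
  sorted[10] = rrlnpnl$pln
sorted[3] = lnrrlnpnl$p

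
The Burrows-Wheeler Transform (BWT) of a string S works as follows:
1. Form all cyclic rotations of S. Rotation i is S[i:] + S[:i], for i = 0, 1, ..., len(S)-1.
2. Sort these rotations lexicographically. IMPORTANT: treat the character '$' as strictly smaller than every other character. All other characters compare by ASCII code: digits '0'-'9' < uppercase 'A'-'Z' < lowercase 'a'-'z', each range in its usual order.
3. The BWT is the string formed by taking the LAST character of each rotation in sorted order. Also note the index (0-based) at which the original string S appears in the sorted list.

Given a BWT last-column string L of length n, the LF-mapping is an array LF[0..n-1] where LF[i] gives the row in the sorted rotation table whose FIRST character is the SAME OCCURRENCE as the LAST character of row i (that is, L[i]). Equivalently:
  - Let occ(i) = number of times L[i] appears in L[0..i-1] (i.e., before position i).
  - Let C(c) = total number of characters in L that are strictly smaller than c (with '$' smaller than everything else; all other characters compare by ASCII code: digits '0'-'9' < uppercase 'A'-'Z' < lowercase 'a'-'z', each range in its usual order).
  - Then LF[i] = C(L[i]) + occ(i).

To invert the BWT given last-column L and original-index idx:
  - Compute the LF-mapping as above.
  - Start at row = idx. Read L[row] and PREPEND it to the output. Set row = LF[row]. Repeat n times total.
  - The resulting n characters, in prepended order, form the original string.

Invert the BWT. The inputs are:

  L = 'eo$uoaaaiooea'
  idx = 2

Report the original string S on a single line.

LF mapping: 5 8 0 12 9 1 2 3 7 10 11 6 4
Walk LF starting at row 2, prepending L[row]:
  step 1: row=2, L[2]='$', prepend. Next row=LF[2]=0
  step 2: row=0, L[0]='e', prepend. Next row=LF[0]=5
  step 3: row=5, L[5]='a', prepend. Next row=LF[5]=1
  step 4: row=1, L[1]='o', prepend. Next row=LF[1]=8
  step 5: row=8, L[8]='i', prepend. Next row=LF[8]=7
  step 6: row=7, L[7]='a', prepend. Next row=LF[7]=3
  step 7: row=3, L[3]='u', prepend. Next row=LF[3]=12
  step 8: row=12, L[12]='a', prepend. Next row=LF[12]=4
  step 9: row=4, L[4]='o', prepend. Next row=LF[4]=9
  step 10: row=9, L[9]='o', prepend. Next row=LF[9]=10
  step 11: row=10, L[10]='o', prepend. Next row=LF[10]=11
  step 12: row=11, L[11]='e', prepend. Next row=LF[11]=6
  step 13: row=6, L[6]='a', prepend. Next row=LF[6]=2
Reversed output: aeoooauaioae$

Answer: aeoooauaioae$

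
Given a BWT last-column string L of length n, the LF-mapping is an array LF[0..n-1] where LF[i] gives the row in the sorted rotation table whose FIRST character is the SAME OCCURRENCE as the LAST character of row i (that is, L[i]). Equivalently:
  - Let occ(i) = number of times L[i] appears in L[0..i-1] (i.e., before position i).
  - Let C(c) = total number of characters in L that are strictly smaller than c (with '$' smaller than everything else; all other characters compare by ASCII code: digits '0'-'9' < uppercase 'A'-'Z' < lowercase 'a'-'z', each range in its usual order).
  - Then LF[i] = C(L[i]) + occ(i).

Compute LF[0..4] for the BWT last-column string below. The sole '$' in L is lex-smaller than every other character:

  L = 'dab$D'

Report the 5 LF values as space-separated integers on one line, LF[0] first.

Char counts: '$':1, 'D':1, 'a':1, 'b':1, 'd':1
C (first-col start): C('$')=0, C('D')=1, C('a')=2, C('b')=3, C('d')=4
L[0]='d': occ=0, LF[0]=C('d')+0=4+0=4
L[1]='a': occ=0, LF[1]=C('a')+0=2+0=2
L[2]='b': occ=0, LF[2]=C('b')+0=3+0=3
L[3]='$': occ=0, LF[3]=C('$')+0=0+0=0
L[4]='D': occ=0, LF[4]=C('D')+0=1+0=1

Answer: 4 2 3 0 1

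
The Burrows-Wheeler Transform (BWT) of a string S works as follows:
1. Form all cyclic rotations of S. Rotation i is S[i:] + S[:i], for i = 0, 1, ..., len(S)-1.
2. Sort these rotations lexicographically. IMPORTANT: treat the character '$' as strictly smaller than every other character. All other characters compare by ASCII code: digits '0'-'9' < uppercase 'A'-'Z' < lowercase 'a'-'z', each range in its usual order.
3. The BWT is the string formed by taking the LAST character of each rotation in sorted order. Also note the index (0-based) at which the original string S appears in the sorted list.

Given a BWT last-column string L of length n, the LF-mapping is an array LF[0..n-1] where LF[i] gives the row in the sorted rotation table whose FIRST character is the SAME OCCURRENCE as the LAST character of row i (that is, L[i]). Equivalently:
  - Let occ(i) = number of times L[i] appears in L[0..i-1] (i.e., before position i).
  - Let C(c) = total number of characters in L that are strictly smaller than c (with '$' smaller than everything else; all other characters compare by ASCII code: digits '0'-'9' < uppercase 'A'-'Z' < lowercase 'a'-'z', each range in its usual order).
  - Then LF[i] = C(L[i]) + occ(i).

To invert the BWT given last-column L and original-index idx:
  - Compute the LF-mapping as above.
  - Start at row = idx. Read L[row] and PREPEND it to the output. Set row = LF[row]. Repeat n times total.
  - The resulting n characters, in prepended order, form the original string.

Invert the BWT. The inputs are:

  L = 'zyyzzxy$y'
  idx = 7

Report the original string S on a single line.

Answer: zyyxyzyz$

Derivation:
LF mapping: 6 2 3 7 8 1 4 0 5
Walk LF starting at row 7, prepending L[row]:
  step 1: row=7, L[7]='$', prepend. Next row=LF[7]=0
  step 2: row=0, L[0]='z', prepend. Next row=LF[0]=6
  step 3: row=6, L[6]='y', prepend. Next row=LF[6]=4
  step 4: row=4, L[4]='z', prepend. Next row=LF[4]=8
  step 5: row=8, L[8]='y', prepend. Next row=LF[8]=5
  step 6: row=5, L[5]='x', prepend. Next row=LF[5]=1
  step 7: row=1, L[1]='y', prepend. Next row=LF[1]=2
  step 8: row=2, L[2]='y', prepend. Next row=LF[2]=3
  step 9: row=3, L[3]='z', prepend. Next row=LF[3]=7
Reversed output: zyyxyzyz$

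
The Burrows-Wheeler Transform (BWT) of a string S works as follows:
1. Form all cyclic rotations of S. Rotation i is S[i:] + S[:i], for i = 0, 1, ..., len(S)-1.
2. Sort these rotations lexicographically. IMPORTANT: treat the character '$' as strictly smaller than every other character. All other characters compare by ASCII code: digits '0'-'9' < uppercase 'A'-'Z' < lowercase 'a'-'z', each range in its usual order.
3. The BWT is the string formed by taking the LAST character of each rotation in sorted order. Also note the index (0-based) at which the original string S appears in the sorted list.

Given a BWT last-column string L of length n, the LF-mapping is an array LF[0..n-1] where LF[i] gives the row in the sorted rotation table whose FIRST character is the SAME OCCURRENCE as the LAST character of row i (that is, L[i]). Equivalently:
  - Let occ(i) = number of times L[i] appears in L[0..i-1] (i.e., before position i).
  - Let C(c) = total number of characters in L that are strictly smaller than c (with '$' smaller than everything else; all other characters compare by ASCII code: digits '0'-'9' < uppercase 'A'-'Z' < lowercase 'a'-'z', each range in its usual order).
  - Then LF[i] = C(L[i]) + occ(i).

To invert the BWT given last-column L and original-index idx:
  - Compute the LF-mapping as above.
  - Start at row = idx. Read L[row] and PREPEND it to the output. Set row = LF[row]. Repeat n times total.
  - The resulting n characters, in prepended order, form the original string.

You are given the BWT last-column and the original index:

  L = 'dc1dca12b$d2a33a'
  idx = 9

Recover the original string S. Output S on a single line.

Answer: adbac2c113d2a3d$

Derivation:
LF mapping: 13 11 1 14 12 7 2 3 10 0 15 4 8 5 6 9
Walk LF starting at row 9, prepending L[row]:
  step 1: row=9, L[9]='$', prepend. Next row=LF[9]=0
  step 2: row=0, L[0]='d', prepend. Next row=LF[0]=13
  step 3: row=13, L[13]='3', prepend. Next row=LF[13]=5
  step 4: row=5, L[5]='a', prepend. Next row=LF[5]=7
  step 5: row=7, L[7]='2', prepend. Next row=LF[7]=3
  step 6: row=3, L[3]='d', prepend. Next row=LF[3]=14
  step 7: row=14, L[14]='3', prepend. Next row=LF[14]=6
  step 8: row=6, L[6]='1', prepend. Next row=LF[6]=2
  step 9: row=2, L[2]='1', prepend. Next row=LF[2]=1
  step 10: row=1, L[1]='c', prepend. Next row=LF[1]=11
  step 11: row=11, L[11]='2', prepend. Next row=LF[11]=4
  step 12: row=4, L[4]='c', prepend. Next row=LF[4]=12
  step 13: row=12, L[12]='a', prepend. Next row=LF[12]=8
  step 14: row=8, L[8]='b', prepend. Next row=LF[8]=10
  step 15: row=10, L[10]='d', prepend. Next row=LF[10]=15
  step 16: row=15, L[15]='a', prepend. Next row=LF[15]=9
Reversed output: adbac2c113d2a3d$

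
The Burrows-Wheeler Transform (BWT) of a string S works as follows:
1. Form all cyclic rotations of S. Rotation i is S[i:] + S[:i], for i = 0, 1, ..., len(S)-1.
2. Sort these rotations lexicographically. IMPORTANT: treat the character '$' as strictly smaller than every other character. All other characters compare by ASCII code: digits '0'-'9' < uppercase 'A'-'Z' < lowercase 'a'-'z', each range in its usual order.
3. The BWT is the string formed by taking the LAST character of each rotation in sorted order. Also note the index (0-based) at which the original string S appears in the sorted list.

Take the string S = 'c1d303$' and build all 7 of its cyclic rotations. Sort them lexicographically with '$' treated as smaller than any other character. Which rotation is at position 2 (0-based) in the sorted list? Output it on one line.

Answer: 1d303$c

Derivation:
All 7 rotations (rotation i = S[i:]+S[:i]):
  rot[0] = c1d303$
  rot[1] = 1d303$c
  rot[2] = d303$c1
  rot[3] = 303$c1d
  rot[4] = 03$c1d3
  rot[5] = 3$c1d30
  rot[6] = $c1d303
Sorted (with $ < everything):
  sorted[0] = $c1d303
  sorted[1] = 03$c1d3
  sorted[2] = 1d303$c
  sorted[3] = 3$c1d30
  sorted[4] = 303$c1d
  sorted[5] = c1d303$
  sorted[6] = d303$c1
sorted[2] = 1d303$c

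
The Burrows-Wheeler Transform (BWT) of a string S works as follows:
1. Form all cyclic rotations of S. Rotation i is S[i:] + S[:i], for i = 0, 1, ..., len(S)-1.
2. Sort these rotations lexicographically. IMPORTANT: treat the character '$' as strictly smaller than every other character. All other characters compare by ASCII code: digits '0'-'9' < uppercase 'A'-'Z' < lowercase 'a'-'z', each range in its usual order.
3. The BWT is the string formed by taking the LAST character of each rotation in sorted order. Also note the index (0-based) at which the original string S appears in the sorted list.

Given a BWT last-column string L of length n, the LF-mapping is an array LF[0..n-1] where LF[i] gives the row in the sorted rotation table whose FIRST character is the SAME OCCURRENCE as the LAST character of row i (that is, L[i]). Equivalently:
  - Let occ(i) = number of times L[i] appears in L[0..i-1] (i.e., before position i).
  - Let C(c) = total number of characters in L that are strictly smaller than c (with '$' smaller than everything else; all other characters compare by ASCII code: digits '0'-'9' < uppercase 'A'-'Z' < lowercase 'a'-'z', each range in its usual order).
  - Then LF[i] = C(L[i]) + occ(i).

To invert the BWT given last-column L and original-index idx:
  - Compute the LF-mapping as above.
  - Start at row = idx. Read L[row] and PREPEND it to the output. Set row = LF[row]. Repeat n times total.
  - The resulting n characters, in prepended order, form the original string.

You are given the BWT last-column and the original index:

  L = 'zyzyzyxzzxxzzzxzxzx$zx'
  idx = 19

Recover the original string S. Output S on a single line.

LF mapping: 11 8 12 9 13 10 1 14 15 2 3 16 17 18 4 19 5 20 6 0 21 7
Walk LF starting at row 19, prepending L[row]:
  step 1: row=19, L[19]='$', prepend. Next row=LF[19]=0
  step 2: row=0, L[0]='z', prepend. Next row=LF[0]=11
  step 3: row=11, L[11]='z', prepend. Next row=LF[11]=16
  step 4: row=16, L[16]='x', prepend. Next row=LF[16]=5
  step 5: row=5, L[5]='y', prepend. Next row=LF[5]=10
  step 6: row=10, L[10]='x', prepend. Next row=LF[10]=3
  step 7: row=3, L[3]='y', prepend. Next row=LF[3]=9
  step 8: row=9, L[9]='x', prepend. Next row=LF[9]=2
  step 9: row=2, L[2]='z', prepend. Next row=LF[2]=12
  step 10: row=12, L[12]='z', prepend. Next row=LF[12]=17
  step 11: row=17, L[17]='z', prepend. Next row=LF[17]=20
  step 12: row=20, L[20]='z', prepend. Next row=LF[20]=21
  step 13: row=21, L[21]='x', prepend. Next row=LF[21]=7
  step 14: row=7, L[7]='z', prepend. Next row=LF[7]=14
  step 15: row=14, L[14]='x', prepend. Next row=LF[14]=4
  step 16: row=4, L[4]='z', prepend. Next row=LF[4]=13
  step 17: row=13, L[13]='z', prepend. Next row=LF[13]=18
  step 18: row=18, L[18]='x', prepend. Next row=LF[18]=6
  step 19: row=6, L[6]='x', prepend. Next row=LF[6]=1
  step 20: row=1, L[1]='y', prepend. Next row=LF[1]=8
  step 21: row=8, L[8]='z', prepend. Next row=LF[8]=15
  step 22: row=15, L[15]='z', prepend. Next row=LF[15]=19
Reversed output: zzyxxzzxzxzzzzxyxyxzz$

Answer: zzyxxzzxzxzzzzxyxyxzz$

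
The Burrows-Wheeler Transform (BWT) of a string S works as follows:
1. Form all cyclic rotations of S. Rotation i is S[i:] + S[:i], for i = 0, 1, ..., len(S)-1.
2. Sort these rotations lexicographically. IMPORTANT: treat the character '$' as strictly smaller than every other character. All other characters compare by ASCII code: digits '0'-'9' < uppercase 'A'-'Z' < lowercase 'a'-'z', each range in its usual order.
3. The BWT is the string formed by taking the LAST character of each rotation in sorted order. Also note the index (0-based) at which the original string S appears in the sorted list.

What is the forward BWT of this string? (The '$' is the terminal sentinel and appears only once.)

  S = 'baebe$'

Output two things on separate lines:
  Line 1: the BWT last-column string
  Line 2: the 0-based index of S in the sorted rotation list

Answer: eb$eba
2

Derivation:
All 6 rotations (rotation i = S[i:]+S[:i]):
  rot[0] = baebe$
  rot[1] = aebe$b
  rot[2] = ebe$ba
  rot[3] = be$bae
  rot[4] = e$baeb
  rot[5] = $baebe
Sorted (with $ < everything):
  sorted[0] = $baebe  (last char: 'e')
  sorted[1] = aebe$b  (last char: 'b')
  sorted[2] = baebe$  (last char: '$')
  sorted[3] = be$bae  (last char: 'e')
  sorted[4] = e$baeb  (last char: 'b')
  sorted[5] = ebe$ba  (last char: 'a')
Last column: eb$eba
Original string S is at sorted index 2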